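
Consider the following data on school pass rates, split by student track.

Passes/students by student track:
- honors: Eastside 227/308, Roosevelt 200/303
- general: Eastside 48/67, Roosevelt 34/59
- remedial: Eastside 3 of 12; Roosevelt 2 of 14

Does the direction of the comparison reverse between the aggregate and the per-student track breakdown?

No

Honors: Eastside 227/308 = 73.7%, Roosevelt 200/303 = 66.0% → Eastside
General: Eastside 48/67 = 71.6%, Roosevelt 34/59 = 57.6% → Eastside
Remedial: Eastside 3/12 = 25.0%, Roosevelt 2/14 = 14.3% → Eastside
Overall: Eastside 278/387 = 71.8%, Roosevelt 236/376 = 62.8% → Eastside
Eastside wins overall and in every student group — no reversal.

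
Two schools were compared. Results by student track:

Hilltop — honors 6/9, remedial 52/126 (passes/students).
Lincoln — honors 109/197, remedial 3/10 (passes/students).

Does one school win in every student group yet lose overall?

Yes

Honors: Hilltop 6/9 = 66.7%, Lincoln 109/197 = 55.3% → Hilltop
Remedial: Hilltop 52/126 = 41.3%, Lincoln 3/10 = 30.0% → Hilltop
Overall: Hilltop 58/135 = 43.0%, Lincoln 112/207 = 54.1% → Lincoln
Hilltop wins each student group but Lincoln wins overall — the comparison reverses. Hilltop's students skew toward remedial, which has a lower base rate.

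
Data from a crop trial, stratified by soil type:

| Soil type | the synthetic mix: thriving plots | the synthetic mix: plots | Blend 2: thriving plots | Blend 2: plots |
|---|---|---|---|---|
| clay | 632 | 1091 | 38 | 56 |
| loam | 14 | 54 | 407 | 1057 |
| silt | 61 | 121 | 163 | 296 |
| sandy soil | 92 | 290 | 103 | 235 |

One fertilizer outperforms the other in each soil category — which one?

Blend 2

Clay: the synthetic mix 632/1091 = 57.9%, Blend 2 38/56 = 67.9% → Blend 2
Loam: the synthetic mix 14/54 = 25.9%, Blend 2 407/1057 = 38.5% → Blend 2
Silt: the synthetic mix 61/121 = 50.4%, Blend 2 163/296 = 55.1% → Blend 2
Sandy soil: the synthetic mix 92/290 = 31.7%, Blend 2 103/235 = 43.8% → Blend 2
Blend 2 has the higher rate in all 4 groups.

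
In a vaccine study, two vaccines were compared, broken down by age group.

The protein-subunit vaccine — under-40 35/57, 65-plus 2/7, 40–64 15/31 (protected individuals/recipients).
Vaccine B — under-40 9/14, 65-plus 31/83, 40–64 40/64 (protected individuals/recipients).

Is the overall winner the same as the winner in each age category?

Under-40: the protein-subunit vaccine 35/57 = 61.4%, Vaccine B 9/14 = 64.3% → Vaccine B
65-plus: the protein-subunit vaccine 2/7 = 28.6%, Vaccine B 31/83 = 37.3% → Vaccine B
40–64: the protein-subunit vaccine 15/31 = 48.4%, Vaccine B 40/64 = 62.5% → Vaccine B
Overall: the protein-subunit vaccine 52/95 = 54.7%, Vaccine B 80/161 = 49.7% → the protein-subunit vaccine
Vaccine B wins each age group but the protein-subunit vaccine wins overall — the comparison reverses. Vaccine B's recipients skew toward 65-plus, which has a lower base rate.

No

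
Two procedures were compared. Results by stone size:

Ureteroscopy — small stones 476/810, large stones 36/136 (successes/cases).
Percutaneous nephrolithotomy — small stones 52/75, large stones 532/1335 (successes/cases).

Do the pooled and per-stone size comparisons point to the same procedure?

No

Small stones: ureteroscopy 476/810 = 58.8%, percutaneous nephrolithotomy 52/75 = 69.3% → percutaneous nephrolithotomy
Large stones: ureteroscopy 36/136 = 26.5%, percutaneous nephrolithotomy 532/1335 = 39.9% → percutaneous nephrolithotomy
Overall: ureteroscopy 512/946 = 54.1%, percutaneous nephrolithotomy 584/1410 = 41.4% → ureteroscopy
Percutaneous nephrolithotomy wins each stone group but ureteroscopy wins overall — the comparison reverses. Percutaneous nephrolithotomy's cases skew toward large stones, which has a lower base rate.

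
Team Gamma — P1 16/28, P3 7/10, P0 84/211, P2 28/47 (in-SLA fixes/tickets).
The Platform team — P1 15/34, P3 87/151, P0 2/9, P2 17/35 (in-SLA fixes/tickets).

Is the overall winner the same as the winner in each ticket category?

P1: Team Gamma 16/28 = 57.1%, the Platform team 15/34 = 44.1% → Team Gamma
P3: Team Gamma 7/10 = 70.0%, the Platform team 87/151 = 57.6% → Team Gamma
P0: Team Gamma 84/211 = 39.8%, the Platform team 2/9 = 22.2% → Team Gamma
P2: Team Gamma 28/47 = 59.6%, the Platform team 17/35 = 48.6% → Team Gamma
Overall: Team Gamma 135/296 = 45.6%, the Platform team 121/229 = 52.8% → the Platform team
Team Gamma wins each ticket group but the Platform team wins overall — the comparison reverses. Team Gamma's tickets skew toward P0, which has a lower base rate.

No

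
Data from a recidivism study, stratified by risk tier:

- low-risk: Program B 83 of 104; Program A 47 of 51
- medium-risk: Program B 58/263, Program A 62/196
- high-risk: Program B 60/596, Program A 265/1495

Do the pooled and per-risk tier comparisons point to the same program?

Low-risk: Program B 83/104 = 79.8%, Program A 47/51 = 92.2% → Program A
Medium-risk: Program B 58/263 = 22.1%, Program A 62/196 = 31.6% → Program A
High-risk: Program B 60/596 = 10.1%, Program A 265/1495 = 17.7% → Program A
Overall: Program B 201/963 = 20.9%, Program A 374/1742 = 21.5% → Program A
Program A wins overall and in every risk group — no reversal.

Yes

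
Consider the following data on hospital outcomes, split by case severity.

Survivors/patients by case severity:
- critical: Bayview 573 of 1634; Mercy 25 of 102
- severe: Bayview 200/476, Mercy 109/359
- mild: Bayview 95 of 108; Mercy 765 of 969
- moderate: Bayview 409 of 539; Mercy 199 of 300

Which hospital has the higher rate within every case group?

Bayview

Critical: Bayview 573/1634 = 35.1%, Mercy 25/102 = 24.5% → Bayview
Severe: Bayview 200/476 = 42.0%, Mercy 109/359 = 30.4% → Bayview
Mild: Bayview 95/108 = 88.0%, Mercy 765/969 = 78.9% → Bayview
Moderate: Bayview 409/539 = 75.9%, Mercy 199/300 = 66.3% → Bayview
Bayview has the higher rate in all 4 groups.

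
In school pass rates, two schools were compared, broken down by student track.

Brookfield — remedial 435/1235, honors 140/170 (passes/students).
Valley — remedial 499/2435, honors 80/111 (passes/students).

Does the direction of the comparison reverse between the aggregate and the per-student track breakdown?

No

Remedial: Brookfield 435/1235 = 35.2%, Valley 499/2435 = 20.5% → Brookfield
Honors: Brookfield 140/170 = 82.4%, Valley 80/111 = 72.1% → Brookfield
Overall: Brookfield 575/1405 = 40.9%, Valley 579/2546 = 22.7% → Brookfield
Brookfield wins overall and in every student group — no reversal.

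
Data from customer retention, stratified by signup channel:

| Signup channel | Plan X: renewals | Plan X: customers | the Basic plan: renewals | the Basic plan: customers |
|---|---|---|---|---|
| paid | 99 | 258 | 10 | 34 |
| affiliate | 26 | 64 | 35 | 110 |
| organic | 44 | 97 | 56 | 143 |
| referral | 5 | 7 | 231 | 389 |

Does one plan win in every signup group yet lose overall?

Paid: Plan X 99/258 = 38.4%, the Basic plan 10/34 = 29.4% → Plan X
Affiliate: Plan X 26/64 = 40.6%, the Basic plan 35/110 = 31.8% → Plan X
Organic: Plan X 44/97 = 45.4%, the Basic plan 56/143 = 39.2% → Plan X
Referral: Plan X 5/7 = 71.4%, the Basic plan 231/389 = 59.4% → Plan X
Overall: Plan X 174/426 = 40.8%, the Basic plan 332/676 = 49.1% → the Basic plan
Plan X wins each signup group but the Basic plan wins overall — the comparison reverses. Plan X's customers skew toward paid, which has a lower base rate.

Yes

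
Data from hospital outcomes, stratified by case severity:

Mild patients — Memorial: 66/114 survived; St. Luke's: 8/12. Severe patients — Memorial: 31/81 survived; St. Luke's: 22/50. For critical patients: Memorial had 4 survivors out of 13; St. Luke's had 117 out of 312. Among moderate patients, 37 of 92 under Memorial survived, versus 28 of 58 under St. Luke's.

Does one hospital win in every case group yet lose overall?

Mild: Memorial 66/114 = 57.9%, St. Luke's 8/12 = 66.7% → St. Luke's
Severe: Memorial 31/81 = 38.3%, St. Luke's 22/50 = 44.0% → St. Luke's
Critical: Memorial 4/13 = 30.8%, St. Luke's 117/312 = 37.5% → St. Luke's
Moderate: Memorial 37/92 = 40.2%, St. Luke's 28/58 = 48.3% → St. Luke's
Overall: Memorial 138/300 = 46.0%, St. Luke's 175/432 = 40.5% → Memorial
St. Luke's wins each case group but Memorial wins overall — the comparison reverses. St. Luke's's patients skew toward critical, which has a lower base rate.

Yes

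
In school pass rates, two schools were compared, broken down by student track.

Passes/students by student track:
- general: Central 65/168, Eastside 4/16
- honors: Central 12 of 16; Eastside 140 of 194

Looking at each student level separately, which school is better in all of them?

General: Central 65/168 = 38.7%, Eastside 4/16 = 25.0% → Central
Honors: Central 12/16 = 75.0%, Eastside 140/194 = 72.2% → Central
Central has the higher rate in both groups.

Central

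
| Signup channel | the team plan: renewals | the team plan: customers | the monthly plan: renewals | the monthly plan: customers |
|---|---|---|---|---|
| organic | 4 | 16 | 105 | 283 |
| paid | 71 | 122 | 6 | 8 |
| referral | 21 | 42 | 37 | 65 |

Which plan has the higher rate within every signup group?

the monthly plan

Organic: the team plan 4/16 = 25.0%, the monthly plan 105/283 = 37.1% → the monthly plan
Paid: the team plan 71/122 = 58.2%, the monthly plan 6/8 = 75.0% → the monthly plan
Referral: the team plan 21/42 = 50.0%, the monthly plan 37/65 = 56.9% → the monthly plan
The monthly plan has the higher rate in all 3 groups.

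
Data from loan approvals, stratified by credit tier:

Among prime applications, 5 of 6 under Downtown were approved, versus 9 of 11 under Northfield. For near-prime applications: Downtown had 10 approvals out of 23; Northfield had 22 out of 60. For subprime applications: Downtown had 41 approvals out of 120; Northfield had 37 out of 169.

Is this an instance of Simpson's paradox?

No

Prime: Downtown 5/6 = 83.3%, Northfield 9/11 = 81.8% → Downtown
Near-prime: Downtown 10/23 = 43.5%, Northfield 22/60 = 36.7% → Downtown
Subprime: Downtown 41/120 = 34.2%, Northfield 37/169 = 21.9% → Downtown
Overall: Downtown 56/149 = 37.6%, Northfield 68/240 = 28.3% → Downtown
Downtown wins overall and in every credit group — no reversal.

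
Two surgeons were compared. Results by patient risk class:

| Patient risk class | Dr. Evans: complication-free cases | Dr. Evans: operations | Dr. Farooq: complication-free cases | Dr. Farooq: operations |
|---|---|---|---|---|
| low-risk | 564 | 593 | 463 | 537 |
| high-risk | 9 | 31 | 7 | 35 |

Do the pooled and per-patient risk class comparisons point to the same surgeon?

Low-risk: Dr. Evans 564/593 = 95.1%, Dr. Farooq 463/537 = 86.2% → Dr. Evans
High-risk: Dr. Evans 9/31 = 29.0%, Dr. Farooq 7/35 = 20.0% → Dr. Evans
Overall: Dr. Evans 573/624 = 91.8%, Dr. Farooq 470/572 = 82.2% → Dr. Evans
Dr. Evans wins overall and in every patient risk group — no reversal.

Yes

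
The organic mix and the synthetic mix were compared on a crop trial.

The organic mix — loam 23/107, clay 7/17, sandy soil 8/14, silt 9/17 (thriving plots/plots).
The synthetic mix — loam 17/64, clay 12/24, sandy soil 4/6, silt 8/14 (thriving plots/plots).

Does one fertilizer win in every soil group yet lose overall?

Loam: the organic mix 23/107 = 21.5%, the synthetic mix 17/64 = 26.6% → the synthetic mix
Clay: the organic mix 7/17 = 41.2%, the synthetic mix 12/24 = 50.0% → the synthetic mix
Sandy soil: the organic mix 8/14 = 57.1%, the synthetic mix 4/6 = 66.7% → the synthetic mix
Silt: the organic mix 9/17 = 52.9%, the synthetic mix 8/14 = 57.1% → the synthetic mix
Overall: the organic mix 47/155 = 30.3%, the synthetic mix 41/108 = 38.0% → the synthetic mix
The synthetic mix wins overall and in every soil group — no reversal.

No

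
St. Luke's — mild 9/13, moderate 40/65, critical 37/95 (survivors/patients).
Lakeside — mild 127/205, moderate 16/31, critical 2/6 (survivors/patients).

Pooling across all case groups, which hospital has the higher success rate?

Mild: St. Luke's 9/13 = 69.2%, Lakeside 127/205 = 62.0% → St. Luke's
Moderate: St. Luke's 40/65 = 61.5%, Lakeside 16/31 = 51.6% → St. Luke's
Critical: St. Luke's 37/95 = 38.9%, Lakeside 2/6 = 33.3% → St. Luke's
Overall: St. Luke's 86/173 = 49.7%, Lakeside 145/242 = 59.9% → Lakeside
(St. Luke's wins every case group but Lakeside wins overall — St. Luke's's patients skew toward the low-rate critical group.)

Lakeside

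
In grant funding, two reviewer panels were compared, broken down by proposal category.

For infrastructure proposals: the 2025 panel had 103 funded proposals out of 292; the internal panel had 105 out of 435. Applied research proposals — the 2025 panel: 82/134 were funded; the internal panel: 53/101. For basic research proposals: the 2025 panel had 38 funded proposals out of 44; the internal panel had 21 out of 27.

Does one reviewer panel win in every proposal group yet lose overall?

No

Infrastructure: the 2025 panel 103/292 = 35.3%, the internal panel 105/435 = 24.1% → the 2025 panel
Applied research: the 2025 panel 82/134 = 61.2%, the internal panel 53/101 = 52.5% → the 2025 panel
Basic research: the 2025 panel 38/44 = 86.4%, the internal panel 21/27 = 77.8% → the 2025 panel
Overall: the 2025 panel 223/470 = 47.4%, the internal panel 179/563 = 31.8% → the 2025 panel
The 2025 panel wins overall and in every proposal group — no reversal.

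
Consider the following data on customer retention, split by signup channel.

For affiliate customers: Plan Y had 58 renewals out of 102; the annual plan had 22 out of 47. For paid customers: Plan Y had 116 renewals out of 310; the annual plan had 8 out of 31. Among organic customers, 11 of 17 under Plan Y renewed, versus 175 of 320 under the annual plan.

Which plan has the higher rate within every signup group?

Plan Y

Affiliate: Plan Y 58/102 = 56.9%, the annual plan 22/47 = 46.8% → Plan Y
Paid: Plan Y 116/310 = 37.4%, the annual plan 8/31 = 25.8% → Plan Y
Organic: Plan Y 11/17 = 64.7%, the annual plan 175/320 = 54.7% → Plan Y
Plan Y has the higher rate in all 3 groups.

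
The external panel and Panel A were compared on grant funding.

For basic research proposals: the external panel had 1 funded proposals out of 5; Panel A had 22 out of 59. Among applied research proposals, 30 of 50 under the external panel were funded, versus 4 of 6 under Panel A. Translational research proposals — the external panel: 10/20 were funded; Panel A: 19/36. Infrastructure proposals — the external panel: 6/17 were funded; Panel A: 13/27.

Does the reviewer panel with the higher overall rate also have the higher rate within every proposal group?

No

Basic research: the external panel 1/5 = 20.0%, Panel A 22/59 = 37.3% → Panel A
Applied research: the external panel 30/50 = 60.0%, Panel A 4/6 = 66.7% → Panel A
Translational research: the external panel 10/20 = 50.0%, Panel A 19/36 = 52.8% → Panel A
Infrastructure: the external panel 6/17 = 35.3%, Panel A 13/27 = 48.1% → Panel A
Overall: the external panel 47/92 = 51.1%, Panel A 58/128 = 45.3% → the external panel
Panel A wins each proposal group but the external panel wins overall — the comparison reverses. Panel A's proposals skew toward basic research, which has a lower base rate.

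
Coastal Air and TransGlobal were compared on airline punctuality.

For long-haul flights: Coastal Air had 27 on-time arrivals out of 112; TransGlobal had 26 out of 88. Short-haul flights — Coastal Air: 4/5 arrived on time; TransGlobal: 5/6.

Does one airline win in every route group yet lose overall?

No

Long-haul: Coastal Air 27/112 = 24.1%, TransGlobal 26/88 = 29.5% → TransGlobal
Short-haul: Coastal Air 4/5 = 80.0%, TransGlobal 5/6 = 83.3% → TransGlobal
Overall: Coastal Air 31/117 = 26.5%, TransGlobal 31/94 = 33.0% → TransGlobal
TransGlobal wins overall and in every route group — no reversal.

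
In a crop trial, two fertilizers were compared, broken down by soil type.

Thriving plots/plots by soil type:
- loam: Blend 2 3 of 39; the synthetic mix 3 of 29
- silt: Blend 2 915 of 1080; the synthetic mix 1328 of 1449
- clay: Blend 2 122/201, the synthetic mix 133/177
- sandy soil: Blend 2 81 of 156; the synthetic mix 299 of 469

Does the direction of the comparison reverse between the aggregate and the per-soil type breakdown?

No

Loam: Blend 2 3/39 = 7.7%, the synthetic mix 3/29 = 10.3% → the synthetic mix
Silt: Blend 2 915/1080 = 84.7%, the synthetic mix 1328/1449 = 91.6% → the synthetic mix
Clay: Blend 2 122/201 = 60.7%, the synthetic mix 133/177 = 75.1% → the synthetic mix
Sandy soil: Blend 2 81/156 = 51.9%, the synthetic mix 299/469 = 63.8% → the synthetic mix
Overall: Blend 2 1121/1476 = 75.9%, the synthetic mix 1763/2124 = 83.0% → the synthetic mix
The synthetic mix wins overall and in every soil group — no reversal.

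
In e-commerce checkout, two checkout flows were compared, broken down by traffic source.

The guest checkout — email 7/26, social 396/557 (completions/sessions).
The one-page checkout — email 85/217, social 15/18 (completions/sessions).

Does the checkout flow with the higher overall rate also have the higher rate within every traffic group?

No

Email: the guest checkout 7/26 = 26.9%, the one-page checkout 85/217 = 39.2% → the one-page checkout
Social: the guest checkout 396/557 = 71.1%, the one-page checkout 15/18 = 83.3% → the one-page checkout
Overall: the guest checkout 403/583 = 69.1%, the one-page checkout 100/235 = 42.6% → the guest checkout
The one-page checkout wins each traffic group but the guest checkout wins overall — the comparison reverses. The one-page checkout's sessions skew toward email, which has a lower base rate.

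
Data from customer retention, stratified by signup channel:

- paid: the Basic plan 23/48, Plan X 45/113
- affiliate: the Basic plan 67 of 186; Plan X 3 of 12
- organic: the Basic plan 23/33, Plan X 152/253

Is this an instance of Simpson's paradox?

Yes

Paid: the Basic plan 23/48 = 47.9%, Plan X 45/113 = 39.8% → the Basic plan
Affiliate: the Basic plan 67/186 = 36.0%, Plan X 3/12 = 25.0% → the Basic plan
Organic: the Basic plan 23/33 = 69.7%, Plan X 152/253 = 60.1% → the Basic plan
Overall: the Basic plan 113/267 = 42.3%, Plan X 200/378 = 52.9% → Plan X
The Basic plan wins each signup group but Plan X wins overall — the comparison reverses. The Basic plan's customers skew toward affiliate, which has a lower base rate.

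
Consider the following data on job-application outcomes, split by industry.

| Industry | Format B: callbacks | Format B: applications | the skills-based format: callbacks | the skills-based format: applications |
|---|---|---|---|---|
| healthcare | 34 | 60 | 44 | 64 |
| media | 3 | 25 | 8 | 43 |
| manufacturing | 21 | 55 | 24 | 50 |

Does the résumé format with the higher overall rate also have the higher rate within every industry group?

Healthcare: Format B 34/60 = 56.7%, the skills-based format 44/64 = 68.8% → the skills-based format
Media: Format B 3/25 = 12.0%, the skills-based format 8/43 = 18.6% → the skills-based format
Manufacturing: Format B 21/55 = 38.2%, the skills-based format 24/50 = 48.0% → the skills-based format
Overall: Format B 58/140 = 41.4%, the skills-based format 76/157 = 48.4% → the skills-based format
The skills-based format wins overall and in every industry group — no reversal.

Yes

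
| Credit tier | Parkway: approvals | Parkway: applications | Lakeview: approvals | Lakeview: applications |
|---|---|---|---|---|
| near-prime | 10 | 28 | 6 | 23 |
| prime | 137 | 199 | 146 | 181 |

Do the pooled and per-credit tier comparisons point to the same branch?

Near-prime: Parkway 10/28 = 35.7%, Lakeview 6/23 = 26.1% → Parkway
Prime: Parkway 137/199 = 68.8%, Lakeview 146/181 = 80.7% → Lakeview
Overall: Parkway 147/227 = 64.8%, Lakeview 152/204 = 74.5% → Lakeview
Neither sweeps: Parkway wins 1 of 2 groups, Lakeview wins 1. Lakeview wins overall but not every group — no Simpson reversal.

No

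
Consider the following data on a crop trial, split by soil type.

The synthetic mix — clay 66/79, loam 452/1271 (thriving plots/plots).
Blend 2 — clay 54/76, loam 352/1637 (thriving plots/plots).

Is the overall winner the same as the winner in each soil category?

Clay: the synthetic mix 66/79 = 83.5%, Blend 2 54/76 = 71.1% → the synthetic mix
Loam: the synthetic mix 452/1271 = 35.6%, Blend 2 352/1637 = 21.5% → the synthetic mix
Overall: the synthetic mix 518/1350 = 38.4%, Blend 2 406/1713 = 23.7% → the synthetic mix
The synthetic mix wins overall and in every soil group — no reversal.

Yes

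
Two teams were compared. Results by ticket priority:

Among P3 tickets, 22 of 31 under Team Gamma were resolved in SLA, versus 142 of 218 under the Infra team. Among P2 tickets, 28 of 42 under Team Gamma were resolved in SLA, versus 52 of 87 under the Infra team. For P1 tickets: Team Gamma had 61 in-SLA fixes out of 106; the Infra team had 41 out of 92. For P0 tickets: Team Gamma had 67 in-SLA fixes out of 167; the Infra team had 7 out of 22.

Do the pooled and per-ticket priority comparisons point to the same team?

P3: Team Gamma 22/31 = 71.0%, the Infra team 142/218 = 65.1% → Team Gamma
P2: Team Gamma 28/42 = 66.7%, the Infra team 52/87 = 59.8% → Team Gamma
P1: Team Gamma 61/106 = 57.5%, the Infra team 41/92 = 44.6% → Team Gamma
P0: Team Gamma 67/167 = 40.1%, the Infra team 7/22 = 31.8% → Team Gamma
Overall: Team Gamma 178/346 = 51.4%, the Infra team 242/419 = 57.8% → the Infra team
Team Gamma wins each ticket group but the Infra team wins overall — the comparison reverses. Team Gamma's tickets skew toward P0, which has a lower base rate.

No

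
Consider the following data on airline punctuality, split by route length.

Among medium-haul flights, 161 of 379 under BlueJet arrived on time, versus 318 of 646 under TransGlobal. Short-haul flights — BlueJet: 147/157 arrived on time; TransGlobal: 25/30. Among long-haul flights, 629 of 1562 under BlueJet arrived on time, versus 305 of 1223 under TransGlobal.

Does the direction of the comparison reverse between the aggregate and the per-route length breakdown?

Medium-haul: BlueJet 161/379 = 42.5%, TransGlobal 318/646 = 49.2% → TransGlobal
Short-haul: BlueJet 147/157 = 93.6%, TransGlobal 25/30 = 83.3% → BlueJet
Long-haul: BlueJet 629/1562 = 40.3%, TransGlobal 305/1223 = 24.9% → BlueJet
Overall: BlueJet 937/2098 = 44.7%, TransGlobal 648/1899 = 34.1% → BlueJet
Neither sweeps: BlueJet wins 2 of 3 groups, TransGlobal wins 1. BlueJet wins overall but not every group — no Simpson reversal.

No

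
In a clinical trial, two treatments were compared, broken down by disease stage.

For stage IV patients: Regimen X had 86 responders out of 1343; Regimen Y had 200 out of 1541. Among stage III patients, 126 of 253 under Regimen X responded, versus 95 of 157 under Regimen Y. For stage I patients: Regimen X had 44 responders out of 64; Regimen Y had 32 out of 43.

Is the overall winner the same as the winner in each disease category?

Yes

Stage IV: Regimen X 86/1343 = 6.4%, Regimen Y 200/1541 = 13.0% → Regimen Y
Stage III: Regimen X 126/253 = 49.8%, Regimen Y 95/157 = 60.5% → Regimen Y
Stage I: Regimen X 44/64 = 68.8%, Regimen Y 32/43 = 74.4% → Regimen Y
Overall: Regimen X 256/1660 = 15.4%, Regimen Y 327/1741 = 18.8% → Regimen Y
Regimen Y wins overall and in every disease group — no reversal.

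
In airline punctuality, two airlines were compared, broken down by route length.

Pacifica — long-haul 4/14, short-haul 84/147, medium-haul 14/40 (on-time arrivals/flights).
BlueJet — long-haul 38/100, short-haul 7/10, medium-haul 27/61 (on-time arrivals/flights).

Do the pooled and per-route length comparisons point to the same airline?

Long-haul: Pacifica 4/14 = 28.6%, BlueJet 38/100 = 38.0% → BlueJet
Short-haul: Pacifica 84/147 = 57.1%, BlueJet 7/10 = 70.0% → BlueJet
Medium-haul: Pacifica 14/40 = 35.0%, BlueJet 27/61 = 44.3% → BlueJet
Overall: Pacifica 102/201 = 50.7%, BlueJet 72/171 = 42.1% → Pacifica
BlueJet wins each route group but Pacifica wins overall — the comparison reverses. BlueJet's flights skew toward long-haul, which has a lower base rate.

No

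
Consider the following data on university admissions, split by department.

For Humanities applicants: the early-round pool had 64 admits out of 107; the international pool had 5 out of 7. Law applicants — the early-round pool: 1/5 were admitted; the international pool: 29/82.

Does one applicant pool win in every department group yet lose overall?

Yes

Humanities: the early-round pool 64/107 = 59.8%, the international pool 5/7 = 71.4% → the international pool
Law: the early-round pool 1/5 = 20.0%, the international pool 29/82 = 35.4% → the international pool
Overall: the early-round pool 65/112 = 58.0%, the international pool 34/89 = 38.2% → the early-round pool
The international pool wins each department group but the early-round pool wins overall — the comparison reverses. The international pool's applicants skew toward Law, which has a lower base rate.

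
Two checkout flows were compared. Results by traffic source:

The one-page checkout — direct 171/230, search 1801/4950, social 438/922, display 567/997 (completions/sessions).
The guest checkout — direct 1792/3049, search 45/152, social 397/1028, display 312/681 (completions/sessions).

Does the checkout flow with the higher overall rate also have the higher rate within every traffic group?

No

Direct: the one-page checkout 171/230 = 74.3%, the guest checkout 1792/3049 = 58.8% → the one-page checkout
Search: the one-page checkout 1801/4950 = 36.4%, the guest checkout 45/152 = 29.6% → the one-page checkout
Social: the one-page checkout 438/922 = 47.5%, the guest checkout 397/1028 = 38.6% → the one-page checkout
Display: the one-page checkout 567/997 = 56.9%, the guest checkout 312/681 = 45.8% → the one-page checkout
Overall: the one-page checkout 2977/7099 = 41.9%, the guest checkout 2546/4910 = 51.9% → the guest checkout
The one-page checkout wins each traffic group but the guest checkout wins overall — the comparison reverses. The one-page checkout's sessions skew toward search, which has a lower base rate.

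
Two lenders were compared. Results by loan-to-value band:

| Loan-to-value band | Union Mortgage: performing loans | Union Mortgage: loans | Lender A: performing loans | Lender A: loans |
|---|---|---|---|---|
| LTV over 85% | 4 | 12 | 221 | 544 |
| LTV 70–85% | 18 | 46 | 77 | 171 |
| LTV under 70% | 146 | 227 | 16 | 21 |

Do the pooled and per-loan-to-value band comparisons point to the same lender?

LTV over 85%: Union Mortgage 4/12 = 33.3%, Lender A 221/544 = 40.6% → Lender A
LTV 70–85%: Union Mortgage 18/46 = 39.1%, Lender A 77/171 = 45.0% → Lender A
LTV under 70%: Union Mortgage 146/227 = 64.3%, Lender A 16/21 = 76.2% → Lender A
Overall: Union Mortgage 168/285 = 58.9%, Lender A 314/736 = 42.7% → Union Mortgage
Lender A wins each loan-to-value group but Union Mortgage wins overall — the comparison reverses. Lender A's loans skew toward LTV over 85%, which has a lower base rate.

No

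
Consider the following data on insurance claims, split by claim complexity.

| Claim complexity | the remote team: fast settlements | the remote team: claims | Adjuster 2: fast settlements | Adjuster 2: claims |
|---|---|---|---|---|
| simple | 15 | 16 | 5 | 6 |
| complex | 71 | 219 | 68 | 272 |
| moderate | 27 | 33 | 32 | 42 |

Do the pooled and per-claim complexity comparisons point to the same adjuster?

Yes

Simple: the remote team 15/16 = 93.8%, Adjuster 2 5/6 = 83.3% → the remote team
Complex: the remote team 71/219 = 32.4%, Adjuster 2 68/272 = 25.0% → the remote team
Moderate: the remote team 27/33 = 81.8%, Adjuster 2 32/42 = 76.2% → the remote team
Overall: the remote team 113/268 = 42.2%, Adjuster 2 105/320 = 32.8% → the remote team
The remote team wins overall and in every claim group — no reversal.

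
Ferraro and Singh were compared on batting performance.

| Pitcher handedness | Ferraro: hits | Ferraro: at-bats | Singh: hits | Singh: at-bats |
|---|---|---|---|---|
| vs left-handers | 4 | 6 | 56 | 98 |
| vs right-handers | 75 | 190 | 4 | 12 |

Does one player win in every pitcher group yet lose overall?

Vs left-handers: Ferraro 4/6 = 66.7%, Singh 56/98 = 57.1% → Ferraro
Vs right-handers: Ferraro 75/190 = 39.5%, Singh 4/12 = 33.3% → Ferraro
Overall: Ferraro 79/196 = 40.3%, Singh 60/110 = 54.5% → Singh
Ferraro wins each pitcher group but Singh wins overall — the comparison reverses. Ferraro's at-bats skew toward vs right-handers, which has a lower base rate.

Yes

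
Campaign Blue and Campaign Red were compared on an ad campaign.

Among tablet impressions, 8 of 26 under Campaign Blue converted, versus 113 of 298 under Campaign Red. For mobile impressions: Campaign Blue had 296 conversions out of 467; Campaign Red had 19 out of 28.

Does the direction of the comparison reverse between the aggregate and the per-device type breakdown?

Yes

Tablet: Campaign Blue 8/26 = 30.8%, Campaign Red 113/298 = 37.9% → Campaign Red
Mobile: Campaign Blue 296/467 = 63.4%, Campaign Red 19/28 = 67.9% → Campaign Red
Overall: Campaign Blue 304/493 = 61.7%, Campaign Red 132/326 = 40.5% → Campaign Blue
Campaign Red wins each device group but Campaign Blue wins overall — the comparison reverses. Campaign Red's impressions skew toward tablet, which has a lower base rate.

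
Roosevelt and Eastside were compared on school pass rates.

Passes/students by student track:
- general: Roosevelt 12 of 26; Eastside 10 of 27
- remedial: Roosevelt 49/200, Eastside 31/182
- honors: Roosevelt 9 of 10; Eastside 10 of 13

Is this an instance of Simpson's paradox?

General: Roosevelt 12/26 = 46.2%, Eastside 10/27 = 37.0% → Roosevelt
Remedial: Roosevelt 49/200 = 24.5%, Eastside 31/182 = 17.0% → Roosevelt
Honors: Roosevelt 9/10 = 90.0%, Eastside 10/13 = 76.9% → Roosevelt
Overall: Roosevelt 70/236 = 29.7%, Eastside 51/222 = 23.0% → Roosevelt
Roosevelt wins overall and in every student group — no reversal.

No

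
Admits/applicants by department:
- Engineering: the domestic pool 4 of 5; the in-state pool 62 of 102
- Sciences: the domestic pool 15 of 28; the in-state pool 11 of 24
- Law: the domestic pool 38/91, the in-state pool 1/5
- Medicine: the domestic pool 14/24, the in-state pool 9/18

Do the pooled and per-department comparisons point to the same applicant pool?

Engineering: the domestic pool 4/5 = 80.0%, the in-state pool 62/102 = 60.8% → the domestic pool
Sciences: the domestic pool 15/28 = 53.6%, the in-state pool 11/24 = 45.8% → the domestic pool
Law: the domestic pool 38/91 = 41.8%, the in-state pool 1/5 = 20.0% → the domestic pool
Medicine: the domestic pool 14/24 = 58.3%, the in-state pool 9/18 = 50.0% → the domestic pool
Overall: the domestic pool 71/148 = 48.0%, the in-state pool 83/149 = 55.7% → the in-state pool
The domestic pool wins each department group but the in-state pool wins overall — the comparison reverses. The domestic pool's applicants skew toward Law, which has a lower base rate.

No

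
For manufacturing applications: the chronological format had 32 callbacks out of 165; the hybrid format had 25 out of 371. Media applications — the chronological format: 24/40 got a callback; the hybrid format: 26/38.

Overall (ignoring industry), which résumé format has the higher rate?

Manufacturing: the chronological format 32/165 = 19.4%, the hybrid format 25/371 = 6.7% → the chronological format
Media: the chronological format 24/40 = 60.0%, the hybrid format 26/38 = 68.4% → the hybrid format
Overall: the chronological format 56/205 = 27.3%, the hybrid format 51/409 = 12.5% → the chronological format
(Neither sweeps every industry group, but the chronological format has the higher pooled rate.)

the chronological format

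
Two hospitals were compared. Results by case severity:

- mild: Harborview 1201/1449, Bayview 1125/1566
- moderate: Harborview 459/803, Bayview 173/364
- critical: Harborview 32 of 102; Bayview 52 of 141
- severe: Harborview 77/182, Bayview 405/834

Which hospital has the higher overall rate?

Mild: Harborview 1201/1449 = 82.9%, Bayview 1125/1566 = 71.8% → Harborview
Moderate: Harborview 459/803 = 57.2%, Bayview 173/364 = 47.5% → Harborview
Critical: Harborview 32/102 = 31.4%, Bayview 52/141 = 36.9% → Bayview
Severe: Harborview 77/182 = 42.3%, Bayview 405/834 = 48.6% → Bayview
Overall: Harborview 1769/2536 = 69.8%, Bayview 1755/2905 = 60.4% → Harborview
(Neither sweeps every case group, but Harborview has the higher pooled rate.)

Harborview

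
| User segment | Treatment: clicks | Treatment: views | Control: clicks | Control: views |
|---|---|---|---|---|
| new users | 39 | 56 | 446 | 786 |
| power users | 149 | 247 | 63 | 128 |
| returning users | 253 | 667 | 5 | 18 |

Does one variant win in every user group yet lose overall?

Yes

New users: Treatment 39/56 = 69.6%, Control 446/786 = 56.7% → Treatment
Power users: Treatment 149/247 = 60.3%, Control 63/128 = 49.2% → Treatment
Returning users: Treatment 253/667 = 37.9%, Control 5/18 = 27.8% → Treatment
Overall: Treatment 441/970 = 45.5%, Control 514/932 = 55.2% → Control
Treatment wins each user group but Control wins overall — the comparison reverses. Treatment's views skew toward returning users, which has a lower base rate.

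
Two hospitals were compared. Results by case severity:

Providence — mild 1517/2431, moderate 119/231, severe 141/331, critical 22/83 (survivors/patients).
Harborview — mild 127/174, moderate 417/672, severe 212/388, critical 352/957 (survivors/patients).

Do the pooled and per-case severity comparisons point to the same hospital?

No

Mild: Providence 1517/2431 = 62.4%, Harborview 127/174 = 73.0% → Harborview
Moderate: Providence 119/231 = 51.5%, Harborview 417/672 = 62.1% → Harborview
Severe: Providence 141/331 = 42.6%, Harborview 212/388 = 54.6% → Harborview
Critical: Providence 22/83 = 26.5%, Harborview 352/957 = 36.8% → Harborview
Overall: Providence 1799/3076 = 58.5%, Harborview 1108/2191 = 50.6% → Providence
Harborview wins each case group but Providence wins overall — the comparison reverses. Harborview's patients skew toward critical, which has a lower base rate.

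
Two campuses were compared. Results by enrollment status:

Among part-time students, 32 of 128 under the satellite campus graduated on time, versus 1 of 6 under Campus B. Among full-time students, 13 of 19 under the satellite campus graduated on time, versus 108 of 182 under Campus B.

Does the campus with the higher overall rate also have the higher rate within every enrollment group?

No

Part-time: the satellite campus 32/128 = 25.0%, Campus B 1/6 = 16.7% → the satellite campus
Full-time: the satellite campus 13/19 = 68.4%, Campus B 108/182 = 59.3% → the satellite campus
Overall: the satellite campus 45/147 = 30.6%, Campus B 109/188 = 58.0% → Campus B
The satellite campus wins each enrollment group but Campus B wins overall — the comparison reverses. The satellite campus's students skew toward part-time, which has a lower base rate.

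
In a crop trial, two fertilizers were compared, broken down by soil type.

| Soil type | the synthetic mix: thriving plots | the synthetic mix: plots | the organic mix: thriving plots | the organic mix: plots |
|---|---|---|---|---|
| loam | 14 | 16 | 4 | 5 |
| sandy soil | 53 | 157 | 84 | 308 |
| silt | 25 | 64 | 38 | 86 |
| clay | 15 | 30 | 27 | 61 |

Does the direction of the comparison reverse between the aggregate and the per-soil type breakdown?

No

Loam: the synthetic mix 14/16 = 87.5%, the organic mix 4/5 = 80.0% → the synthetic mix
Sandy soil: the synthetic mix 53/157 = 33.8%, the organic mix 84/308 = 27.3% → the synthetic mix
Silt: the synthetic mix 25/64 = 39.1%, the organic mix 38/86 = 44.2% → the organic mix
Clay: the synthetic mix 15/30 = 50.0%, the organic mix 27/61 = 44.3% → the synthetic mix
Overall: the synthetic mix 107/267 = 40.1%, the organic mix 153/460 = 33.3% → the synthetic mix
Neither sweeps: the synthetic mix wins 3 of 4 groups, the organic mix wins 1. The synthetic mix wins overall but not every group — no Simpson reversal.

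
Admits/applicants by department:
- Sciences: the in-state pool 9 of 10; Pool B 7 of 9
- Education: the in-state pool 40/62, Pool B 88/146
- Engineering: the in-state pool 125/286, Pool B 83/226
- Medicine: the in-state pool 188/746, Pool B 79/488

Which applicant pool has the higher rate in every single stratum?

the in-state pool

Sciences: the in-state pool 9/10 = 90.0%, Pool B 7/9 = 77.8% → the in-state pool
Education: the in-state pool 40/62 = 64.5%, Pool B 88/146 = 60.3% → the in-state pool
Engineering: the in-state pool 125/286 = 43.7%, Pool B 83/226 = 36.7% → the in-state pool
Medicine: the in-state pool 188/746 = 25.2%, Pool B 79/488 = 16.2% → the in-state pool
The in-state pool has the higher rate in all 4 groups.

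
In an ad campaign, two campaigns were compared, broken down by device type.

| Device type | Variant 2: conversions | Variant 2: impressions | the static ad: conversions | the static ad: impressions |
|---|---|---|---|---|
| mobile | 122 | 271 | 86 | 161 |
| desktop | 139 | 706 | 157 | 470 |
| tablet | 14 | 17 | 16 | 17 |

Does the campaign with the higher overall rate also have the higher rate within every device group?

Mobile: Variant 2 122/271 = 45.0%, the static ad 86/161 = 53.4% → the static ad
Desktop: Variant 2 139/706 = 19.7%, the static ad 157/470 = 33.4% → the static ad
Tablet: Variant 2 14/17 = 82.4%, the static ad 16/17 = 94.1% → the static ad
Overall: Variant 2 275/994 = 27.7%, the static ad 259/648 = 40.0% → the static ad
The static ad wins overall and in every device group — no reversal.

Yes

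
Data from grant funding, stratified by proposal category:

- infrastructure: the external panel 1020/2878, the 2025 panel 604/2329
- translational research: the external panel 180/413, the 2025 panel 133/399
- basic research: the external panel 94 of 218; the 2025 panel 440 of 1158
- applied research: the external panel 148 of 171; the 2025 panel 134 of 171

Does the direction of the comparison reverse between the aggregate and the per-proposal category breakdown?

Infrastructure: the external panel 1020/2878 = 35.4%, the 2025 panel 604/2329 = 25.9% → the external panel
Translational research: the external panel 180/413 = 43.6%, the 2025 panel 133/399 = 33.3% → the external panel
Basic research: the external panel 94/218 = 43.1%, the 2025 panel 440/1158 = 38.0% → the external panel
Applied research: the external panel 148/171 = 86.5%, the 2025 panel 134/171 = 78.4% → the external panel
Overall: the external panel 1442/3680 = 39.2%, the 2025 panel 1311/4057 = 32.3% → the external panel
The external panel wins overall and in every proposal group — no reversal.

No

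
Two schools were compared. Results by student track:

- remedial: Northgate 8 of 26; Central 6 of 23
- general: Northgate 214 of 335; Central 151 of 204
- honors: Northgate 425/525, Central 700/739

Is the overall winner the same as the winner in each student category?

No

Remedial: Northgate 8/26 = 30.8%, Central 6/23 = 26.1% → Northgate
General: Northgate 214/335 = 63.9%, Central 151/204 = 74.0% → Central
Honors: Northgate 425/525 = 81.0%, Central 700/739 = 94.7% → Central
Overall: Northgate 647/886 = 73.0%, Central 857/966 = 88.7% → Central
Neither sweeps: Northgate wins 1 of 3 groups, Central wins 2. Central wins overall but not every group — no Simpson reversal.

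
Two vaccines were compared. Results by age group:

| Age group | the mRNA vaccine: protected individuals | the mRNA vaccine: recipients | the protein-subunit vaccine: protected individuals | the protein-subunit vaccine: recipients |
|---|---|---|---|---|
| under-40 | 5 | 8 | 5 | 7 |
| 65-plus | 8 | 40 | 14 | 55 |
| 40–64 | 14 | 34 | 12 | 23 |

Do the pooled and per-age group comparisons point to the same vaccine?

Under-40: the mRNA vaccine 5/8 = 62.5%, the protein-subunit vaccine 5/7 = 71.4% → the protein-subunit vaccine
65-plus: the mRNA vaccine 8/40 = 20.0%, the protein-subunit vaccine 14/55 = 25.5% → the protein-subunit vaccine
40–64: the mRNA vaccine 14/34 = 41.2%, the protein-subunit vaccine 12/23 = 52.2% → the protein-subunit vaccine
Overall: the mRNA vaccine 27/82 = 32.9%, the protein-subunit vaccine 31/85 = 36.5% → the protein-subunit vaccine
The protein-subunit vaccine wins overall and in every age group — no reversal.

Yes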